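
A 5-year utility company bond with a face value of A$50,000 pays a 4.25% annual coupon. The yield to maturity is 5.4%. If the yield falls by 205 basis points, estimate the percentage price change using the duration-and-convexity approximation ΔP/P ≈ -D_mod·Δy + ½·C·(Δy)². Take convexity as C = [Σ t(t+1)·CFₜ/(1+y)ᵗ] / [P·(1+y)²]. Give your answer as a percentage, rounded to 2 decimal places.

+9.45%

With y = 0.054:
  t   CF        PV=CF/(1+0.054)^t    t·PV        t(t+1)·PV
  1     2,125.00     2,016.1290     2,016.1290       4,032.2581
  2     2,125.00     1,912.8359     3,825.6718      11,477.0154
  3     2,125.00     1,814.8348     5,444.5044      21,778.0178
  4     2,125.00     1,721.8547     6,887.4186      34,437.0932
  5    52,125.00    40,072.1841   200,360.9203   1,202,165.5221
  Σ                 47,537.8385   218,534.6443   1,273,889.9065
P = 47,537.8385; D_Mac = 4.59707 yrs; D_mod = 4.36154 yrs; C = 24.12189.
Duration effect: -4.36154 × (-0.0205) = +0.089412
Convexity effect: 0.5 × 24.12189 × (-0.0205)² = +0.0050686
ΔP/P ≈ +0.089412 + 0.0050686 = +0.094480 = +9.4480%.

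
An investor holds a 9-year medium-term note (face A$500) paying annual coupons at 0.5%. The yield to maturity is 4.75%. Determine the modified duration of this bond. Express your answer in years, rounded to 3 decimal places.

8.379 years

Periodic yield y = 0.0475. First find Macaulay duration:
  t   CF        PV=CF/(1+0.0475)^t    t·PV
  1         2.50         2.3866         2.3866
  2         2.50         2.2784         4.5568
  3         2.50         2.1751         6.5253
  4         2.50         2.0765         8.3058
  5         2.50         1.9823         9.9115
  6         2.50         1.8924        11.3545
  7         2.50         1.8066        12.6462
  8         2.50         1.7247        13.7974
  9       502.50       330.9404     2,978.4636
  Σ                    347.2630     3,047.9477
P = 347.2630; Macaulay duration = 3,047.9477 / 347.2630 = 8.77706 years.
Modified duration = D_Mac / (1 + y) = 8.77706 / 1.0475 = 8.37905 years.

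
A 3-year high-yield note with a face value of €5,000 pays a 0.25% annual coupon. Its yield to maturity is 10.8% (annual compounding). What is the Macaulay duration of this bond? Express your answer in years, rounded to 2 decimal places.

2.99 years

Periodic yield y = 0.108. Discount each cash flow and weight by its year:
  t   CF        PV=CF/(1+0.108)^t    t·PV
  1        12.50        11.2816        11.2816
  2        12.50        10.1819        20.3639
  3     5,012.50     3,684.9797    11,054.9392
  Σ                  3,706.4433    11,086.5847
Price P = Σ PV = 3,706.4433.
Macaulay duration = Σ(t·PV) / P = 11,086.5847 / 3,706.4433 = 2.99117 years.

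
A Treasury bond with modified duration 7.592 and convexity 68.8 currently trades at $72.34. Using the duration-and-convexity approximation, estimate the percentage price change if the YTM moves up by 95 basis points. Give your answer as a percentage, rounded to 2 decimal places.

Duration effect: -D_mod·Δy = -7.592 × (+0.0095) = -0.072124
Convexity effect: ½·C·(Δy)² = 0.5 × 68.8 × (0.0095)² = +0.0031046
ΔP/P ≈ -0.072124 + 0.0031046 = -0.0690194
= -6.90194%.

-6.90%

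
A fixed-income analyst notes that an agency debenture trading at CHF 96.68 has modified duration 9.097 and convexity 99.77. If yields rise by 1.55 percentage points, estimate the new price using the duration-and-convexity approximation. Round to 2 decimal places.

Duration effect: -D_mod·Δy = -9.097 × (+0.0155) = -0.1410035
Convexity effect: ½·C·(Δy)² = 0.5 × 99.77 × (0.0155)² = +0.01198487125
ΔP/P ≈ -0.1410035 + 0.01198487125 = -0.12901862875
New price ≈ 96.68 × (1 - 0.12901862875) = 84.20647897245.

CHF 84.21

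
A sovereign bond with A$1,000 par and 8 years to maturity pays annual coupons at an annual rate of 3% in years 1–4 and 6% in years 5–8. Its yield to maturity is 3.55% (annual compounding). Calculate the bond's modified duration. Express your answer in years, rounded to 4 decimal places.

6.8991 years

Periodic yield y = 0.0355. First find Macaulay duration:
  t   CF        PV=CF/(1+0.0355)^t    t·PV
  1        30.00        28.9715        28.9715
  2        30.00        27.9783        55.9566
  3        30.00        27.0191        81.0573
  4        30.00        26.0928       104.3712
  5        60.00        50.3965       251.9827
  6        60.00        48.6688       292.0128
  7        60.00        47.0003       329.0020
  8     1,060.00       801.8720     6,414.9759
  Σ                  1,057.9993     7,558.3300
P = 1,057.9993; Macaulay duration = 7,558.3300 / 1,057.9993 = 7.14398 years.
Modified duration = D_Mac / (1 + y) = 7.14398 / 1.0355 = 6.89907 years.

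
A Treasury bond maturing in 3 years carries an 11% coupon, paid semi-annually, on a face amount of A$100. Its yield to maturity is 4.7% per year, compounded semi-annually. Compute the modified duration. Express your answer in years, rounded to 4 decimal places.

2.6059 years

Periodic yield y = 0.0235. First find Macaulay duration:
  t   CF        PV=CF/(1+0.0235)^t    t·PV
  1         5.50         5.3737         5.3737
  2         5.50         5.2503        10.5007
  3         5.50         5.1298        15.3894
  4         5.50         5.0120        20.0480
  5         5.50         4.8969        24.4846
  6       105.50        91.7752       550.6512
  Σ                    117.4380       626.4476
P = 117.4380; Macaulay duration = 626.4476 / 117.4380 = 5.33429 half-year periods = 2.66714 years.
Modified duration = D_Mac / (1 + y) = 2.66714 / 1.0235 = 2.60590 years.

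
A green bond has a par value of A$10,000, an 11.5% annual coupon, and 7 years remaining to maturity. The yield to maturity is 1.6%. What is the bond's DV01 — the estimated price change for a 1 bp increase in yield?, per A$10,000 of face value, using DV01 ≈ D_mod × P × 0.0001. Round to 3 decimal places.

Periodic yield y = 0.016.
  t   CF        PV=CF/(1+0.016)^t    t·PV
  1     1,150.00     1,131.8898     1,131.8898
  2     1,150.00     1,114.0647     2,228.1295
  3     1,150.00     1,096.5204     3,289.5612
  4     1,150.00     1,079.2524     4,317.0095
  5     1,150.00     1,062.2563     5,311.2813
  6     1,150.00     1,045.5278     6,273.1669
  7    11,150.00     9,977.4351    69,842.0457
  Σ                 16,506.9464    92,393.0838
P = 16,506.9464; D_Mac = 5.59722 yrs; D_mod = 5.50908 yrs.
DV01 ≈ 5.50908 × 16,506.9464 × 0.0001 = 9.093807.

A$9.094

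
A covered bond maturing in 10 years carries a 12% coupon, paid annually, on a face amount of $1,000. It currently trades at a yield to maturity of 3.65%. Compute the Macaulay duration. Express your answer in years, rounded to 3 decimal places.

7.188 years

Periodic yield y = 0.0365. Discount each cash flow and weight by its year:
  t   CF        PV=CF/(1+0.0365)^t    t·PV
  1       120.00       115.7742       115.7742
  2       120.00       111.6973       223.3946
  3       120.00       107.7639       323.2917
  4       120.00       103.9690       415.8761
  5       120.00       100.3078       501.5390
  6       120.00        96.7755       580.6530
  7       120.00        93.3676       653.5731
  8       120.00        90.0797       720.6374
  9       120.00        86.9075       782.1679
  10    1,120.00       782.5732     7,825.7318
  Σ                  1,689.2157    12,142.6388
Price P = Σ PV = 1,689.2157.
Macaulay duration = Σ(t·PV) / P = 12,142.6388 / 1,689.2157 = 7.18833 years.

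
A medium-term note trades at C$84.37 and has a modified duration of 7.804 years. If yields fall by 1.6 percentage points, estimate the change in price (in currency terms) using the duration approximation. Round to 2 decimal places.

Duration approximation: ΔP/P ≈ -D_mod · Δy = -7.804 × (-0.016) = +0.124864.
ΔP ≈ 84.37 × (+0.124864) = +10.53477568.

+C$10.53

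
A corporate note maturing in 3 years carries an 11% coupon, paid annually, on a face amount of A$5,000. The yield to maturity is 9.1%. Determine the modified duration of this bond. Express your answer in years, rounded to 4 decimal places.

Periodic yield y = 0.091. First find Macaulay duration:
  t   CF        PV=CF/(1+0.091)^t    t·PV
  1       550.00       504.1247       504.1247
  2       550.00       462.0758       924.1515
  3     5,550.00     4,273.8446    12,821.5339
  Σ                  5,240.0451    14,249.8101
P = 5,240.0451; Macaulay duration = 14,249.8101 / 5,240.0451 = 2.71941 years.
Modified duration = D_Mac / (1 + y) = 2.71941 / 1.091 = 2.49258 years.

2.4926 years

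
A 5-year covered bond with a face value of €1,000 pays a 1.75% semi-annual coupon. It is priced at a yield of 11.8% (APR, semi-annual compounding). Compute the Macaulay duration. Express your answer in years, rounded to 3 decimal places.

Periodic yield y = 0.059. Discount each cash flow and weight by its period:
  t   CF        PV=CF/(1+0.059)^t    t·PV
  1         8.75         8.2625         8.2625
  2         8.75         7.8022        15.6044
  3         8.75         7.3675        22.1025
  4         8.75         6.9570        27.8281
  5         8.75         6.5694        32.8472
  6         8.75         6.2034        37.2206
  7         8.75         5.8578        41.0048
  8         8.75         5.5315        44.2517
  9         8.75         5.2233        47.0096
  10    1,008.75       568.6224     5,686.2238
  Σ                    628.3971     5,962.3553
Price P = Σ PV = 628.3971.
Macaulay duration = Σ(t·PV) / P = 5,962.3553 / 628.3971 = 9.48820 half-year periods.
In years: 9.48820 / 2 = 4.74410 years.

4.744 years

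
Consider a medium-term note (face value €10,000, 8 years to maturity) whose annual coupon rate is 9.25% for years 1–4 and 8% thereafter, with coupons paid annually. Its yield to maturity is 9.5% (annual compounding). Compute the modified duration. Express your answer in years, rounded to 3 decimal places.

5.447 years

Periodic yield y = 0.095. First find Macaulay duration:
  t   CF        PV=CF/(1+0.095)^t    t·PV
  1       925.00       844.7489       844.7489
  2       925.00       771.4601     1,542.9203
  3       925.00       704.5298     2,113.5894
  4       925.00       643.4062     2,573.6249
  5       800.00       508.1821     2,540.9107
  6       800.00       464.0933     2,784.5596
  7       800.00       423.8295     2,966.8063
  8    10,800.00     5,225.2949    41,802.3588
  Σ                  9,585.5448    57,169.5189
P = 9,585.5448; Macaulay duration = 57,169.5189 / 9,585.5448 = 5.96414 years.
Modified duration = D_Mac / (1 + y) = 5.96414 / 1.095 = 5.44670 years.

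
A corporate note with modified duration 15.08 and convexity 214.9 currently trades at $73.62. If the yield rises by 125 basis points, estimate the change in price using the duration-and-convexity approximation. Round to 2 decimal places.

-$12.64

Duration effect: -D_mod·Δy = -15.08 × (+0.0125) = -0.188500
Convexity effect: ½·C·(Δy)² = 0.5 × 214.9 × (0.0125)² = +0.0167890625
ΔP/P ≈ -0.188500 + 0.0167890625 = -0.1717109375
ΔP ≈ 73.62 × (-0.1717109375) = -12.64135921875.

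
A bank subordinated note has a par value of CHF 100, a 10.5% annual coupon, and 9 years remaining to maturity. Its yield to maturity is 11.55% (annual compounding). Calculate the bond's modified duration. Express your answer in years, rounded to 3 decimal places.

Periodic yield y = 0.1155. First find Macaulay duration:
  t   CF        PV=CF/(1+0.1155)^t    t·PV
  1        10.50         9.4128         9.4128
  2        10.50         8.4382        16.8764
  3        10.50         7.5645        22.6935
  4        10.50         6.7813        27.1251
  5        10.50         6.0791        30.3956
  6        10.50         5.4497        32.6981
  7        10.50         4.8854        34.1980
  8        10.50         4.3796        35.0367
  9       110.50        41.3177       371.8593
  Σ                     94.3083       580.2955
P = 94.3083; Macaulay duration = 580.2955 / 94.3083 = 6.15317 years.
Modified duration = D_Mac / (1 + y) = 6.15317 / 1.1155 = 5.51607 years.

5.516 years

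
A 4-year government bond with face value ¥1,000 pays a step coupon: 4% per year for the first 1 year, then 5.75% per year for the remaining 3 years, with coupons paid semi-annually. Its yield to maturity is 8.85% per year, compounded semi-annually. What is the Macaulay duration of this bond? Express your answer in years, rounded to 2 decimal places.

Periodic yield y = 0.04425. Discount each cash flow and weight by its period:
  t   CF        PV=CF/(1+0.04425)^t    t·PV
  1        20.00        19.1525        19.1525
  2        20.00        18.3409        36.6818
  3        28.75        25.2478        75.7435
  4        28.75        24.1780        96.7119
  5        28.75        23.1534       115.7672
  6        28.75        22.1723       133.0339
  7        28.75        21.2328       148.6293
  8     1,028.75       727.5686     5,820.5492
  Σ                    881.0464     6,446.2693
Price P = Σ PV = 881.0464.
Macaulay duration = Σ(t·PV) / P = 6,446.2693 / 881.0464 = 7.31661 half-year periods.
In years: 7.31661 / 2 = 3.65830 years.

3.66 years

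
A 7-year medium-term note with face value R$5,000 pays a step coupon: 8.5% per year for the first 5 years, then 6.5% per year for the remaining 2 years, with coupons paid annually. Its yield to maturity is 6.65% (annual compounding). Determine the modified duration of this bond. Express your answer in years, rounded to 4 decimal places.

5.2576 years

Periodic yield y = 0.0665. First find Macaulay duration:
  t   CF        PV=CF/(1+0.0665)^t    t·PV
  1       425.00       398.4998       398.4998
  2       425.00       373.6519       747.3038
  3       425.00       350.3534     1,051.0602
  4       425.00       328.5077     1,314.0306
  5       425.00       308.0241     1,540.1203
  6       325.00       220.8606     1,325.1635
  7     5,325.00     3,393.0760    23,751.5323
  Σ                  5,372.9734    30,127.7105
P = 5,372.9734; Macaulay duration = 30,127.7105 / 5,372.9734 = 5.60727 years.
Modified duration = D_Mac / (1 + y) = 5.60727 / 1.0665 = 5.25764 years.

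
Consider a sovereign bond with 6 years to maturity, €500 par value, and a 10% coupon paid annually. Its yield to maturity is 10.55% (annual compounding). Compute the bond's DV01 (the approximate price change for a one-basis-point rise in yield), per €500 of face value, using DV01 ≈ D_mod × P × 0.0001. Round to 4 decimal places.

Periodic yield y = 0.1055.
  t   CF        PV=CF/(1+0.1055)^t    t·PV
  1        50.00        45.2284        45.2284
  2        50.00        40.9122        81.8243
  3        50.00        37.0078       111.0235
  4        50.00        33.4761       133.9044
  5        50.00        30.2814       151.4071
  6       550.00       301.3077     1,807.8461
  Σ                    488.2136     2,331.2339
P = 488.2136; D_Mac = 4.77503 yrs; D_mod = 4.31934 yrs.
DV01 ≈ 4.31934 × 488.2136 × 0.0001 = 0.210876.

€0.2109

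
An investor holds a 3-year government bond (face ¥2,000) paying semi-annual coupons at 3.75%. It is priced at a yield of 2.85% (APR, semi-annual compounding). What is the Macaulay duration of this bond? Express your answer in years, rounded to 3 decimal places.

Periodic yield y = 0.01425. Discount each cash flow and weight by its period:
  t   CF        PV=CF/(1+0.01425)^t    t·PV
  1        37.50        36.9731        36.9731
  2        37.50        36.4537        72.9073
  3        37.50        35.9415       107.8245
  4        37.50        35.4365       141.7461
  5        37.50        34.9387       174.6933
  6     2,037.50     1,871.6624    11,229.9745
  Σ                  2,051.4059    11,764.1189
Price P = Σ PV = 2,051.4059.
Macaulay duration = Σ(t·PV) / P = 11,764.1189 / 2,051.4059 = 5.73466 half-year periods.
In years: 5.73466 / 2 = 2.86733 years.

2.867 years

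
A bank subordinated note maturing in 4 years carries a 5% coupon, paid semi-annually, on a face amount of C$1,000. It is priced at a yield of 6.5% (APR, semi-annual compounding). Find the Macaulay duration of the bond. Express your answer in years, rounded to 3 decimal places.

Periodic yield y = 0.0325. Discount each cash flow and weight by its period:
  t   CF        PV=CF/(1+0.0325)^t    t·PV
  1        25.00        24.2131        24.2131
  2        25.00        23.4509        46.9018
  3        25.00        22.7128        68.1383
  4        25.00        21.9978        87.9913
  5        25.00        21.3054       106.5270
  6        25.00        20.6348       123.8086
  7        25.00        19.9853       139.8968
  8     1,025.00       793.6031     6,348.8252
  Σ                    947.9031     6,946.3021
Price P = Σ PV = 947.9031.
Macaulay duration = Σ(t·PV) / P = 6,946.3021 / 947.9031 = 7.32807 half-year periods.
In years: 7.32807 / 2 = 3.66404 years.

3.664 years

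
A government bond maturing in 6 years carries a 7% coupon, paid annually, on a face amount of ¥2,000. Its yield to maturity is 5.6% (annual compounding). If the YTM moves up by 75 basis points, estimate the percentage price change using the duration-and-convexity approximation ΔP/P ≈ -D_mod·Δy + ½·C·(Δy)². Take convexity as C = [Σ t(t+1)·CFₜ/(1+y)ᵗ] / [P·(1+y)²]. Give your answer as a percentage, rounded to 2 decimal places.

With y = 0.056:
  t   CF        PV=CF/(1+0.056)^t    t·PV        t(t+1)·PV
  1       140.00       132.5758       132.5758         265.1515
  2       140.00       125.5452       251.0904         753.2713
  3       140.00       118.8875       356.6626       1,426.6503
  4       140.00       112.5829       450.3315       2,251.6576
  5       140.00       106.6126       533.0629       3,198.3773
  6     2,140.00     1,543.2286     9,259.3716      64,815.6013
  Σ                  2,139.4326    10,983.0948      72,710.7095
P = 2,139.4326; D_Mac = 5.13365 yrs; D_mod = 4.86141 yrs; C = 30.47698.
Duration effect: -4.86141 × (+0.0075) = -0.036461
Convexity effect: 0.5 × 30.47698 × (0.0075)² = +0.0008572
ΔP/P ≈ -0.036461 + 0.0008572 = -0.035603 = -3.5603%.

-3.56%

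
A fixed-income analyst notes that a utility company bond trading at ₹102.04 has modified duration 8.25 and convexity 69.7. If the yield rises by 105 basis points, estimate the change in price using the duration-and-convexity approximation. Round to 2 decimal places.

-₹8.45

Duration effect: -D_mod·Δy = -8.25 × (+0.0105) = -0.086625
Convexity effect: ½·C·(Δy)² = 0.5 × 69.7 × (0.0105)² = +0.0038422125
ΔP/P ≈ -0.086625 + 0.0038422125 = -0.0827827875
ΔP ≈ 102.04 × (-0.0827827875) = -8.4471556365.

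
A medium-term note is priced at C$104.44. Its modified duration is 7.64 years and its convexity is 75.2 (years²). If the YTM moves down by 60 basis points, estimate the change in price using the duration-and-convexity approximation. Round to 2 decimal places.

+C$4.93

Duration effect: -D_mod·Δy = -7.64 × (-0.006) = +0.045840
Convexity effect: ½·C·(Δy)² = 0.5 × 75.2 × (-0.006)² = +0.0013536
ΔP/P ≈ +0.045840 + 0.0013536 = +0.0471936
ΔP ≈ 104.44 × (+0.0471936) = +4.928899584.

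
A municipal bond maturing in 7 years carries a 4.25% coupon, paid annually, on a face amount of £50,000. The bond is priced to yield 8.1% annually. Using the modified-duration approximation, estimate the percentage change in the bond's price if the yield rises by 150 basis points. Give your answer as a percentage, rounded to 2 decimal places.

-8.45%

Periodic yield y = 0.081. Modified duration first:
  t   CF        PV=CF/(1+0.081)^t    t·PV
  1     2,125.00     1,965.7724     1,965.7724
  2     2,125.00     1,818.4759     3,636.9518
  3     2,125.00     1,682.2164     5,046.6491
  4     2,125.00     1,556.1668     6,224.6674
  5     2,125.00     1,439.5623     7,197.8115
  6     2,125.00     1,331.6950     7,990.1700
  7    52,125.00    30,218.0343   211,526.2403
  Σ                 40,011.9232   243,588.2625
P = 40,011.9232; D_Mac = 6.08789 yrs; D_mod = 6.08789/(1+0.081) = 5.63172 yrs.
ΔP/P ≈ -D_mod · Δy = -5.63172 × (+0.015) = -0.084476 = -8.4476%.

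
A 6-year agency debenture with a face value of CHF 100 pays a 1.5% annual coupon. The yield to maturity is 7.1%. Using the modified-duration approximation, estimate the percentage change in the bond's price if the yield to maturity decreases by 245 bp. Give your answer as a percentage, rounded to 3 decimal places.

+13.126%

Periodic yield y = 0.071. Modified duration first:
  t   CF        PV=CF/(1+0.071)^t    t·PV
  1         1.50         1.4006         1.4006
  2         1.50         1.3077         2.6154
  3         1.50         1.2210         3.6631
  4         1.50         1.1401         4.5603
  5         1.50         1.0645         5.3225
  6       101.50        67.2557       403.5343
  Σ                     73.3896       421.0961
P = 73.3896; D_Mac = 5.73782 yrs; D_mod = 5.73782/(1+0.071) = 5.35744 yrs.
ΔP/P ≈ -D_mod · Δy = -5.35744 × (-0.0245) = +0.131257 = +13.1257%.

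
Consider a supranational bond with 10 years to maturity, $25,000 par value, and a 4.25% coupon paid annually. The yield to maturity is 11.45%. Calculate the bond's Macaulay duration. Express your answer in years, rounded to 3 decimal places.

Periodic yield y = 0.1145. Discount each cash flow and weight by its year:
  t   CF        PV=CF/(1+0.1145)^t    t·PV
  1     1,062.50       953.3423       953.3423
  2     1,062.50       855.3991     1,710.7982
  3     1,062.50       767.5183     2,302.5548
  4     1,062.50       688.6660     2,754.6640
  5     1,062.50       617.9148     3,089.5738
  6     1,062.50       554.4323     3,326.5936
  7     1,062.50       497.4718     3,482.3023
  8     1,062.50       446.3632     3,570.9054
  9     1,062.50       400.5053     3,604.5478
  10   26,062.50     8,814.8585    88,148.5848
  Σ                 14,596.4715   112,943.8671
Price P = Σ PV = 14,596.4715.
Macaulay duration = Σ(t·PV) / P = 112,943.8671 / 14,596.4715 = 7.73775 years.

7.738 years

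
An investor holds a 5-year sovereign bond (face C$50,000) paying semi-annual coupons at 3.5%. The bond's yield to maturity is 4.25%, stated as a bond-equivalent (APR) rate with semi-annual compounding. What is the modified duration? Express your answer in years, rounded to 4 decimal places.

4.5263 years

Periodic yield y = 0.02125. First find Macaulay duration:
  t   CF        PV=CF/(1+0.02125)^t    t·PV
  1       875.00       856.7931       856.7931
  2       875.00       838.9651     1,677.9303
  3       875.00       821.5081     2,464.5243
  4       875.00       804.4143     3,217.6571
  5       875.00       787.6762     3,938.3808
  6       875.00       771.2863     4,627.7180
  7       875.00       755.2375     5,286.6627
  8       875.00       739.5227     5,916.1814
  9       875.00       724.1348     6,517.2133
  10   50,875.00    41,227.1892   412,271.8925
  Σ                 48,326.7274   446,774.9536
P = 48,326.7274; Macaulay duration = 446,774.9536 / 48,326.7274 = 9.24488 half-year periods = 4.62244 years.
Modified duration = D_Mac / (1 + y) = 4.62244 / 1.02125 = 4.52626 years.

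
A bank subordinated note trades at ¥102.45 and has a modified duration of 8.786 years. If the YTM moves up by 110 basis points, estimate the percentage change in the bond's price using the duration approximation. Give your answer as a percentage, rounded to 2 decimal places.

-9.66%

Duration approximation: ΔP/P ≈ -D_mod · Δy = -8.786 × (+0.011) = -0.096646.
As a percentage: -9.6646%.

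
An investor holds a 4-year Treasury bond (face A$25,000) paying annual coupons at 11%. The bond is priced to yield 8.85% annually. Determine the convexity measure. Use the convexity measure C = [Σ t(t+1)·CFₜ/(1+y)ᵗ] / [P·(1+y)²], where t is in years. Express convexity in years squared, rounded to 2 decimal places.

With y = 0.0885:
  t   CF        PV=CF/(1+0.0885)^t    t·PV        t(t+1)·PV
  1     2,750.00     2,526.4125     2,526.4125       5,052.8250
  2     2,750.00     2,321.0037     4,642.0073      13,926.0220
  3     2,750.00     2,132.2955     6,396.8865      25,587.5462
  4    27,750.00    19,767.3865    79,069.5460     395,347.7301
  Σ                 26,747.0982    92,634.8524     439,914.1233
P = 26,747.0982.
Convexity = Σ t(t+1)·PV / [P·(1+y)²] = 439,914.1233 / (26,747.0982 × 1.184832) = 13.88144.

13.88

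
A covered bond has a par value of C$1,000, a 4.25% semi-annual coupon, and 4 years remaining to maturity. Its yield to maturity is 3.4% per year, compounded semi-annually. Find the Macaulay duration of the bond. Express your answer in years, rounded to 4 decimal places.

3.7257 years

Periodic yield y = 0.017. Discount each cash flow and weight by its period:
  t   CF        PV=CF/(1+0.017)^t    t·PV
  1        21.25        20.8948        20.8948
  2        21.25        20.5455        41.0910
  3        21.25        20.2021        60.6062
  4        21.25        19.8644        79.4575
  5        21.25        19.5323        97.6617
  6        21.25        19.2058       115.2350
  7        21.25        18.8848       132.1936
  8     1,021.25       892.4100     7,139.2803
  Σ                  1,031.5398     7,686.4201
Price P = Σ PV = 1,031.5398.
Macaulay duration = Σ(t·PV) / P = 7,686.4201 / 1,031.5398 = 7.45140 half-year periods.
In years: 7.45140 / 2 = 3.72570 years.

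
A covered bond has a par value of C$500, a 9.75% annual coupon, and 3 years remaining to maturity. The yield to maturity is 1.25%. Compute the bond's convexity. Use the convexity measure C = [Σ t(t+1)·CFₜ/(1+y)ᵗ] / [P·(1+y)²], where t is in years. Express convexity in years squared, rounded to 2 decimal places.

10.51

With y = 0.0125:
  t   CF        PV=CF/(1+0.0125)^t    t·PV        t(t+1)·PV
  1        48.75        48.1481        48.1481          96.2963
  2        48.75        47.5537        95.1075         285.3224
  3       548.75       528.6758     1,586.0274       6,344.1097
  Σ                    624.3777     1,729.2830       6,725.7283
P = 624.3777.
Convexity = Σ t(t+1)·PV / [P·(1+y)²] = 6,725.7283 / (624.3777 × 1.025156) = 10.50756.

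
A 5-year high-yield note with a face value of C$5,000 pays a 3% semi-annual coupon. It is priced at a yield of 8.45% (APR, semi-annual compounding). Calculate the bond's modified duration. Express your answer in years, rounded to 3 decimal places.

4.440 years

Periodic yield y = 0.04225. First find Macaulay duration:
  t   CF        PV=CF/(1+0.04225)^t    t·PV
  1        75.00        71.9597        71.9597
  2        75.00        69.0427       138.0853
  3        75.00        66.2438       198.7315
  4        75.00        63.5585       254.2340
  5        75.00        60.9820       304.9101
  6        75.00        58.5100       351.0598
  7        75.00        56.1381       392.9669
  8        75.00        53.8624       430.8995
  9        75.00        51.6790       465.1110
  10    5,075.00     3,355.1891    33,551.8915
  Σ                  3,907.1654    36,159.8494
P = 3,907.1654; Macaulay duration = 36,159.8494 / 3,907.1654 = 9.25475 half-year periods = 4.62738 years.
Modified duration = D_Mac / (1 + y) = 4.62738 / 1.04225 = 4.43979 years.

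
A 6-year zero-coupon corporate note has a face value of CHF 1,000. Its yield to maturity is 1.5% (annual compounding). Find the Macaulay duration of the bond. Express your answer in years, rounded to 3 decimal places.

A zero-coupon bond has a single cash flow at maturity, so its Macaulay duration equals its maturity: 6 years.

6.000 years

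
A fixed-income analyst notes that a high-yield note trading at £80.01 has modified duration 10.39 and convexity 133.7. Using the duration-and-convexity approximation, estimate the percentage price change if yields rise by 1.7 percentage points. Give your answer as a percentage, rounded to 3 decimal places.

-15.731%

Duration effect: -D_mod·Δy = -10.39 × (+0.017) = -0.176630
Convexity effect: ½·C·(Δy)² = 0.5 × 133.7 × (0.017)² = +0.01931965
ΔP/P ≈ -0.176630 + 0.01931965 = -0.15731035
= -15.731035%.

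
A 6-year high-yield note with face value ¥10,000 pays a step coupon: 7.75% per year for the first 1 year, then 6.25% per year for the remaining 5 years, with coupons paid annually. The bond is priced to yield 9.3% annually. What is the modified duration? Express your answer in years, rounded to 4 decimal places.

4.6194 years

Periodic yield y = 0.093. First find Macaulay duration:
  t   CF        PV=CF/(1+0.093)^t    t·PV
  1       775.00       709.0576       709.0576
  2       625.00       523.1662     1,046.3324
  3       625.00       478.6516     1,435.9549
  4       625.00       437.9246     1,751.6985
  5       625.00       400.6630     2,003.3149
  6    10,625.00     6,231.7205    37,390.3230
  Σ                  8,781.1836    44,336.6813
P = 8,781.1836; Macaulay duration = 44,336.6813 / 8,781.1836 = 5.04906 years.
Modified duration = D_Mac / (1 + y) = 5.04906 / 1.093 = 4.61945 years.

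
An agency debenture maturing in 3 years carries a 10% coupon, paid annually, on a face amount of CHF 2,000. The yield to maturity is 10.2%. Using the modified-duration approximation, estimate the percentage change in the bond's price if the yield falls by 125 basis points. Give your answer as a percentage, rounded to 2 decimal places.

Periodic yield y = 0.102. Modified duration first:
  t   CF        PV=CF/(1+0.102)^t    t·PV
  1       200.00       181.4882       181.4882
  2       200.00       164.6898       329.3797
  3     2,200.00     1,643.9095     4,931.7284
  Σ                  1,990.0875     5,442.5963
P = 1,990.0875; D_Mac = 2.73485 yrs; D_mod = 2.73485/(1+0.102) = 2.48172 yrs.
ΔP/P ≈ -D_mod · Δy = -2.48172 × (-0.0125) = +0.031021 = +3.1021%.

+3.10%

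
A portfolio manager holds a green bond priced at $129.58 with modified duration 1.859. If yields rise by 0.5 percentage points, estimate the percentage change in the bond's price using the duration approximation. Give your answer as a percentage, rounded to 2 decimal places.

-0.93%

Duration approximation: ΔP/P ≈ -D_mod · Δy = -1.859 × (+0.005) = -0.009295.
As a percentage: -0.9295%.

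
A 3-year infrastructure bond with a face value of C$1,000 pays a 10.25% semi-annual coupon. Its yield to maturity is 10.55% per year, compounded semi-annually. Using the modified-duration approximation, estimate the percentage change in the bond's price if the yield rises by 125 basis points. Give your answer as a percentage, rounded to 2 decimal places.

Periodic yield y = 0.05275. Modified duration first:
  t   CF        PV=CF/(1+0.05275)^t    t·PV
  1        51.25        48.6820        48.6820
  2        51.25        46.2427        92.4854
  3        51.25        43.9256       131.7769
  4        51.25        41.7247       166.8987
  5        51.25        39.6340       198.1699
  6     1,051.25       772.2439     4,633.4636
  Σ                    992.4530     5,271.4766
P = 992.4530; D_Mac = 5.31156 half-year periods = 2.65578 yrs; D_mod = 2.65578/(1+0.05275) = 2.52271 yrs.
ΔP/P ≈ -D_mod · Δy = -2.52271 × (+0.0125) = -0.031534 = -3.1534%.

-3.15%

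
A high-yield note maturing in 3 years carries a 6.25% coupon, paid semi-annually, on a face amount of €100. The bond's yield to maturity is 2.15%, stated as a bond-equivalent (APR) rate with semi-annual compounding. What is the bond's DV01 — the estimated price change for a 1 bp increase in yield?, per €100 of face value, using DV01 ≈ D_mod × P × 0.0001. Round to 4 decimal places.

€0.0309

Periodic yield y = 0.01075.
  t   CF        PV=CF/(1+0.01075)^t    t·PV
  1        3.125         3.0918         3.0918
  2        3.125         3.0589         6.1178
  3        3.125         3.0263         9.0790
  4        3.125         2.9942        11.9766
  5        3.125         2.9623        14.8116
  6      103.125        96.7167       580.3002
  Σ                    111.8502       625.3770
P = 111.8502; D_Mac = 5.59120 half-year periods = 2.79560 yrs; D_mod = 2.76587 yrs.
DV01 ≈ 2.76587 × 111.8502 × 0.0001 = 0.030936.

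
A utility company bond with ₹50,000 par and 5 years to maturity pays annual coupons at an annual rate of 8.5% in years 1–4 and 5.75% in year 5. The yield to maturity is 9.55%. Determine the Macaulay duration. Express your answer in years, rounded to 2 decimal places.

Periodic yield y = 0.0955. Discount each cash flow and weight by its year:
  t   CF        PV=CF/(1+0.0955)^t    t·PV
  1     4,250.00     3,879.5071     3,879.5071
  2     4,250.00     3,541.3118     7,082.6236
  3     4,250.00     3,232.5986     9,697.7959
  4     4,250.00     2,950.7975    11,803.1899
  5    52,875.00    33,511.0836   167,555.4179
  Σ                 47,115.2985   200,018.5343
Price P = Σ PV = 47,115.2985.
Macaulay duration = Σ(t·PV) / P = 200,018.5343 / 47,115.2985 = 4.24530 years.

4.25 years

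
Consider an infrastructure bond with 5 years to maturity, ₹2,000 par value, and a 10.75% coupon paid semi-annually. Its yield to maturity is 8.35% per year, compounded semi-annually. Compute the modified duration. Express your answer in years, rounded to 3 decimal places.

Periodic yield y = 0.04175. First find Macaulay duration:
  t   CF        PV=CF/(1+0.04175)^t    t·PV
  1       107.50       103.1917       103.1917
  2       107.50        99.0562       198.1123
  3       107.50        95.0863       285.2589
  4       107.50        91.2755       365.1022
  5       107.50        87.6175       438.0876
  6       107.50        84.1061       504.6365
  7       107.50        80.7354       565.1477
  8       107.50        77.4998       619.9981
  9       107.50        74.3938       669.5444
  10    2,107.50     1,400.0144    14,000.1437
  Σ                  2,192.9767    17,749.2230
P = 2,192.9767; Macaulay duration = 17,749.2230 / 2,192.9767 = 8.09367 half-year periods = 4.04683 years.
Modified duration = D_Mac / (1 + y) = 4.04683 / 1.04175 = 3.88465 years.

3.885 years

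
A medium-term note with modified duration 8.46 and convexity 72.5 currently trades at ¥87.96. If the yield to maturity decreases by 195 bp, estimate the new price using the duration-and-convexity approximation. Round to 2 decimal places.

Duration effect: -D_mod·Δy = -8.46 × (-0.0195) = +0.164970
Convexity effect: ½·C·(Δy)² = 0.5 × 72.5 × (-0.0195)² = +0.0137840625
ΔP/P ≈ +0.164970 + 0.0137840625 = +0.1787540625
New price ≈ 87.96 × (1 + 0.1787540625) = 103.6832073375.

¥103.68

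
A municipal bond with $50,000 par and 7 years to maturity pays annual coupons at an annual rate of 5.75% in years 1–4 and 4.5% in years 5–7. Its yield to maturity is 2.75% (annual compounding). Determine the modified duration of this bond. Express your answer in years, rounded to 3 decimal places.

Periodic yield y = 0.0275. First find Macaulay duration:
  t   CF        PV=CF/(1+0.0275)^t    t·PV
  1     2,875.00     2,798.0535     2,798.0535
  2     2,875.00     2,723.1665     5,446.3329
  3     2,875.00     2,650.2837     7,950.8510
  4     2,875.00     2,579.3515    10,317.4059
  5     2,250.00     1,964.5965     9,822.9825
  6     2,250.00     1,912.0161    11,472.0963
  7    52,250.00    43,212.9068   302,490.3476
  Σ                 57,840.3745   350,298.0697
P = 57,840.3745; Macaulay duration = 350,298.0697 / 57,840.3745 = 6.05629 years.
Modified duration = D_Mac / (1 + y) = 6.05629 / 1.0275 = 5.89420 years.

5.894 years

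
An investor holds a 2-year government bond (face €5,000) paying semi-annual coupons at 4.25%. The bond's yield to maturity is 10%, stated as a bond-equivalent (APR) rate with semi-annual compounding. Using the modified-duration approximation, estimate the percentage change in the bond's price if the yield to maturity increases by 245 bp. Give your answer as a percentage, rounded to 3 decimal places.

Periodic yield y = 0.05. Modified duration first:
  t   CF        PV=CF/(1+0.05)^t    t·PV
  1       106.25       101.1905       101.1905
  2       106.25        96.3719       192.7438
  3       106.25        91.7827       275.3482
  4     5,106.25     4,200.9245    16,803.6980
  Σ                  4,490.2696    17,372.9805
P = 4,490.2696; D_Mac = 3.86903 half-year periods = 1.93451 yrs; D_mod = 1.93451/(1+0.05) = 1.84239 yrs.
ΔP/P ≈ -D_mod · Δy = -1.84239 × (+0.0245) = -0.045139 = -4.5139%.

-4.514%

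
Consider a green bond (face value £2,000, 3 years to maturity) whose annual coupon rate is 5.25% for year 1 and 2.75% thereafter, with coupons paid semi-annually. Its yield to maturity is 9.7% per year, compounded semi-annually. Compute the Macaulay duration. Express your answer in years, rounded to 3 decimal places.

Periodic yield y = 0.0485. Discount each cash flow and weight by its period:
  t   CF        PV=CF/(1+0.0485)^t    t·PV
  1        52.50        50.0715        50.0715
  2        52.50        47.7554        95.5108
  3        27.50        23.8576        71.5729
  4        27.50        22.7541        91.0163
  5        27.50        21.7015       108.5077
  6     2,027.50     1,525.9850     9,155.9098
  Σ                  1,692.1251     9,572.5889
Price P = Σ PV = 1,692.1251.
Macaulay duration = Σ(t·PV) / P = 9,572.5889 / 1,692.1251 = 5.65714 half-year periods.
In years: 5.65714 / 2 = 2.82857 years.

2.829 years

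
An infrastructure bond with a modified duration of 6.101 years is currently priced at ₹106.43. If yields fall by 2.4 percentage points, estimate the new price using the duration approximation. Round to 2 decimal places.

₹122.01

Duration approximation: ΔP/P ≈ -D_mod · Δy = -6.101 × (-0.024) = +0.146424.
New price ≈ 106.43 × (1 + 0.146424) = 122.01390632.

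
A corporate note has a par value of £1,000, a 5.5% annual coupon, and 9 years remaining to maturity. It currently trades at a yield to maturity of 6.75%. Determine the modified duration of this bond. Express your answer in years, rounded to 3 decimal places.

Periodic yield y = 0.0675. First find Macaulay duration:
  t   CF        PV=CF/(1+0.0675)^t    t·PV
  1        55.00        51.5222        51.5222
  2        55.00        48.2644        96.5288
  3        55.00        45.2126       135.6377
  4        55.00        42.3537       169.4147
  5        55.00        39.6756       198.3779
  6        55.00        37.1668       223.0009
  7        55.00        34.8167       243.7168
  8        55.00        32.6152       260.9213
  9     1,055.00       586.0592     5,274.5330
  Σ                    917.6864     6,653.6534
P = 917.6864; Macaulay duration = 6,653.6534 / 917.6864 = 7.25047 years.
Modified duration = D_Mac / (1 + y) = 7.25047 / 1.0675 = 6.79201 years.

6.792 years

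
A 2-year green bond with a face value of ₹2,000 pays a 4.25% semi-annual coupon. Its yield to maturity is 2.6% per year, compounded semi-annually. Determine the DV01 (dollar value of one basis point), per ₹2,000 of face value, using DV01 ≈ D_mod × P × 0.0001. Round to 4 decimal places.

Periodic yield y = 0.013.
  t   CF        PV=CF/(1+0.013)^t    t·PV
  1        42.50        41.9546        41.9546
  2        42.50        41.4162        82.8324
  3        42.50        40.8847       122.6540
  4     2,042.50     1,939.6541     7,758.6163
  Σ                  2,063.9095     8,006.0573
P = 2,063.9095; D_Mac = 3.87907 half-year periods = 1.93954 yrs; D_mod = 1.91465 yrs.
DV01 ≈ 1.91465 × 2,063.9095 × 0.0001 = 0.395166.

₹0.3952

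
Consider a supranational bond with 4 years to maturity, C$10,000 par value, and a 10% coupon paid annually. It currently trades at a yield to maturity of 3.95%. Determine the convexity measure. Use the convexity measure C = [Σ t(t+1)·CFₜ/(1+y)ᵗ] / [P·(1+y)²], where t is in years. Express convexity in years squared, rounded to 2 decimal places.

15.67

With y = 0.0395:
  t   CF        PV=CF/(1+0.0395)^t    t·PV        t(t+1)·PV
  1     1,000.00       962.0010       962.0010       1,924.0019
  2     1,000.00       925.4459     1,850.8917       5,552.6751
  3     1,000.00       890.2798     2,670.8394      10,683.3576
  4    11,000.00     9,420.9503    37,683.8010     188,419.0050
  Σ                 12,198.6769    43,167.5331     206,579.0397
P = 12,198.6769.
Convexity = Σ t(t+1)·PV / [P·(1+y)²] = 206,579.0397 / (12,198.6769 × 1.080560) = 15.67200.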